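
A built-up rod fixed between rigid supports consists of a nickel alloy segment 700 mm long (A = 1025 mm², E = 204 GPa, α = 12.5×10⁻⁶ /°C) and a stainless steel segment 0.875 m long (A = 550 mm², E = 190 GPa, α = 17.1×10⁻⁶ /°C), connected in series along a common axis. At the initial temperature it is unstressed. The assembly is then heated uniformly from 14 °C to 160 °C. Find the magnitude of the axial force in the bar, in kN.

Free thermal expansion of the whole bar: Σ αᵢΔT Lᵢ = 12.5×10⁻⁶×146×700 + 17.1×10⁻⁶×146×875 = 3.462 mm.
The walls prevent any net length change, so an axial force P (same in every segment) develops. Compatibility: P · Σ Lᵢ/(AᵢEᵢ) = δ_free.
Σ Lᵢ/(AᵢEᵢ) = 700/(1025×204×10³) + 875/(550×190×10³) = 1.172×10⁻⁵ mm/N.
P = 3.462 / 1.172×10⁻⁵ = 295400 N = 295.4 kN, compressive.

P ≈ 295 kN (compressive)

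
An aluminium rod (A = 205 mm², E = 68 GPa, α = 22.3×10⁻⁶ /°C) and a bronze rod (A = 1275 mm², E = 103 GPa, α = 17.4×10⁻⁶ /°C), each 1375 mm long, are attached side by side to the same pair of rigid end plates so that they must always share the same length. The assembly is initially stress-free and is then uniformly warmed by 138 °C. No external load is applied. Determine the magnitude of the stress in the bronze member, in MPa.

σ ≈ 6.68 MPa (tensile)

Both members must finish at the same length. With the larger α, the aluminium tends to over-expand; the plates restrain it, putting the aluminium in compression and the bronze in tension. With no external load the two internal forces are equal and opposite, magnitude P.
Compatibility of the two members (thermal + elastic change equal): (α₁ − α₂)ΔT = P·[1/(A₁E₁) + 1/(A₂E₂)].
|α₁ − α₂|·ΔT = 4.9×10⁻⁶ × 138 = 0.0006762.
1/(A₁E₁) + 1/(A₂E₂) = 1/(205×68×10³) + 1/(1275×103×10³) = 7.935×10⁻⁸ N⁻¹.
P = 0.0006762 / 7.935×10⁻⁸ = 8522 N = 8.522 kN.
σ_{bronze} = P/A₂ = 8522/1275 = 6.684 MPa, tensile.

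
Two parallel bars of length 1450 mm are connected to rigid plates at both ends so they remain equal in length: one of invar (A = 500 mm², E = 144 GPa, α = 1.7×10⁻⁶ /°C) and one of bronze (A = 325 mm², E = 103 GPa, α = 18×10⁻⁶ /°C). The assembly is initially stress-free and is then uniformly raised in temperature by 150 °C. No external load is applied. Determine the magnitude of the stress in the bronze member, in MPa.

The bronze has the larger α, so on heating it would change length more than the invar if both were free. The rigid plates force a common final length, so the bronze is put into compression and the invar into tension, with equal and opposite forces P (no external load).
Setting the final lengths equal and cancelling L: (α₁ − α₂)ΔT = P/(A₁E₁) + P/(A₂E₂).
|α₁ − α₂|·ΔT = 16.3×10⁻⁶ × 150 = 0.002445.
1/(A₁E₁) + 1/(A₂E₂) = 1/(500×144×10³) + 1/(325×103×10³) = 4.376×10⁻⁸ N⁻¹.
So P = 0.002445 / 4.376×10⁻⁸ = 55.87 kN.
σ_{bronze} = P/A₂ = 55870/325 = 171.9 MPa, compressive.

σ ≈ 172 MPa (compressive)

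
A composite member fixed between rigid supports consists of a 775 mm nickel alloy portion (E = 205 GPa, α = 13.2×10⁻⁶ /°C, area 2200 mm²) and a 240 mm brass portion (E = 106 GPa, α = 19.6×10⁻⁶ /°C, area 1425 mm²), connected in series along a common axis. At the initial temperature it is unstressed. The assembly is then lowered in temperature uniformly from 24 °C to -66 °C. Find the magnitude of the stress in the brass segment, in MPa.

σ ≈ 285 MPa (tensile)

If the supports were absent, the total length change would be Σ αᵢΔT Lᵢ = 13.2×10⁻⁶×90×775 + 19.6×10⁻⁶×90×240 = 1.344 mm.
The rigid supports impose zero overall length change; the single axial force P common to all segments must satisfy P Σ Lᵢ/(AᵢEᵢ) = δ_free.
Σ Lᵢ/(AᵢEᵢ) = 775/(2200×205×10³) + 240/(1425×106×10³) = 3.307×10⁻⁶ mm/N.
P = 1.344 / 3.307×10⁻⁶ = 406400 N = 406.4 kN, tensile.
σ_{brass} = P / A = 406400 / 1425 = 285.2 MPa.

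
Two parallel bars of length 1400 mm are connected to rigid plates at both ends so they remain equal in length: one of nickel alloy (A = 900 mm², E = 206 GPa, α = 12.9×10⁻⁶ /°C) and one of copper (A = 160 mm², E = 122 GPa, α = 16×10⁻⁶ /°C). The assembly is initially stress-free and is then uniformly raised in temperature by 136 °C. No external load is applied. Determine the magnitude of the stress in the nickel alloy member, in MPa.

σ ≈ 8.27 MPa (tensile)

Both members must finish at the same length. With the larger α, the copper tends to over-expand; the plates restrain it, putting the copper in compression and the nickel alloy in tension. With no external load the two internal forces are equal and opposite, magnitude P.
Equating the net (thermal + elastic) strains gives |α₁ − α₂|·ΔT = P·[1/(A₁E₁) + 1/(A₂E₂)].
|α₁ − α₂|·ΔT = 3.1×10⁻⁶ × 136 = 0.0004216.
1/(A₁E₁) + 1/(A₂E₂) = 1/(900×206×10³) + 1/(160×122×10³) = 5.662×10⁻⁸ N⁻¹.
P = 0.0004216 / 5.662×10⁻⁸ = 7446 N = 7.446 kN.
σ_{nickel alloy} = P/A₁ = 7446/900 = 8.273 MPa, tensile.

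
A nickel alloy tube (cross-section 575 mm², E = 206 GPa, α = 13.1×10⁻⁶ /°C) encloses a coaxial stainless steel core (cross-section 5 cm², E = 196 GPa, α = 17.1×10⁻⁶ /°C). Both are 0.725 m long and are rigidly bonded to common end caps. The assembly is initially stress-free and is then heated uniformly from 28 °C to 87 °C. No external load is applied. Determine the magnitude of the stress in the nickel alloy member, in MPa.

σ ≈ 22 MPa (tensile)

The stainless steel has the larger α, so on heating it would change length more than the nickel alloy if both were free. The rigid plates force a common final length, so the stainless steel is put into compression and the nickel alloy into tension, with equal and opposite forces P (no external load).
Equating the net (thermal + elastic) strains gives |α₁ − α₂|·ΔT = P·[1/(A₁E₁) + 1/(A₂E₂)].
|α₁ − α₂|·ΔT = 4×10⁻⁶ × 59 = 0.000236.
1/(A₁E₁) + 1/(A₂E₂) = 1/(575×206×10³) + 1/(500×196×10³) = 1.865×10⁻⁸ N⁻¹.
P = 0.000236 / 1.865×10⁻⁸ = 12660 N = 12.66 kN.
σ_{nickel alloy} = P/A₁ = 12660/575 = 22.01 MPa, tensile.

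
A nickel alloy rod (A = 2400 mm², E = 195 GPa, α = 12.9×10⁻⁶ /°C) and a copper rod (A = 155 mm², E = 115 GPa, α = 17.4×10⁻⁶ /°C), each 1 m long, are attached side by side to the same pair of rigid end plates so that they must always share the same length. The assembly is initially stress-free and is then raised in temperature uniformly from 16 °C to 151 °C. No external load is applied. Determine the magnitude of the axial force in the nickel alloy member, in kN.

Equilibrium of a rigid end plate with no external load gives equal and opposite internal forces ±P in the two members. Since α_{copper} > α_{nickel alloy}, heating drives the copper into compression and the nickel alloy into tension.
Compatibility of the two members (thermal + elastic change equal): (α₁ − α₂)ΔT = P·[1/(A₁E₁) + 1/(A₂E₂)].
|α₁ − α₂|·ΔT = 4.5×10⁻⁶ × 135 = 0.0006075.
1/(A₁E₁) + 1/(A₂E₂) = 1/(2400×195×10³) + 1/(155×115×10³) = 5.824×10⁻⁸ N⁻¹.
P = 0.0006075 / 5.824×10⁻⁸ = 10430 N = 10.43 kN.

P ≈ 10.4 kN (tensile in the nickel alloy)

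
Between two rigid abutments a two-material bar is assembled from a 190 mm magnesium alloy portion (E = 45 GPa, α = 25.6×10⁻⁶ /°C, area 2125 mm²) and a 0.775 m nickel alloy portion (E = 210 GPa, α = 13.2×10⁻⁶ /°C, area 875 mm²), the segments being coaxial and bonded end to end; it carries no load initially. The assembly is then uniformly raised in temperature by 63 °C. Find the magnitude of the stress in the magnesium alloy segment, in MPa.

σ ≈ 72.1 MPa (compressive)

Free thermal expansion of the whole bar: Σ αᵢΔT Lᵢ = 25.6×10⁻⁶×63×190 + 13.2×10⁻⁶×63×775 = 0.9509 mm.
The walls prevent any net length change, so an axial force P (same in every segment) develops. Compatibility: P · Σ Lᵢ/(AᵢEᵢ) = δ_free.
Σ Lᵢ/(AᵢEᵢ) = 190/(2125×45×10³) + 775/(875×210×10³) = 6.205×10⁻⁶ mm/N.
Hence P = δ_free / Σ(L/AE) = 0.9509/6.205×10⁻⁶ = 153.3 kN (compressive).
σ_{magnesium alloy} = P / A = 153300 / 2125 = 72.12 MPa.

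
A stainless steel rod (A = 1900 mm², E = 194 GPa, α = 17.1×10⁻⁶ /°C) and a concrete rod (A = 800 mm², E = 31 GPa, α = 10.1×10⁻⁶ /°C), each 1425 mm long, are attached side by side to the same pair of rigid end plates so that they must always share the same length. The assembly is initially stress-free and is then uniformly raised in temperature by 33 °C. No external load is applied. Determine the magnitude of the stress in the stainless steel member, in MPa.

Both members must finish at the same length. With the larger α, the stainless steel tends to over-expand; the plates restrain it, putting the stainless steel in compression and the concrete in tension. With no external load the two internal forces are equal and opposite, magnitude P.
Compatibility of the two members (thermal + elastic change equal): (α₁ − α₂)ΔT = P·[1/(A₁E₁) + 1/(A₂E₂)].
|α₁ − α₂|·ΔT = 7×10⁻⁶ × 33 = 0.000231.
1/(A₁E₁) + 1/(A₂E₂) = 1/(1900×194×10³) + 1/(800×31×10³) = 4.304×10⁻⁸ N⁻¹.
P = 0.000231 / 4.304×10⁻⁸ = 5368 N = 5.368 kN.
σ_{stainless steel} = P/A₁ = 5368/1900 = 2.825 MPa, compressive.

σ ≈ 2.83 MPa (compressive)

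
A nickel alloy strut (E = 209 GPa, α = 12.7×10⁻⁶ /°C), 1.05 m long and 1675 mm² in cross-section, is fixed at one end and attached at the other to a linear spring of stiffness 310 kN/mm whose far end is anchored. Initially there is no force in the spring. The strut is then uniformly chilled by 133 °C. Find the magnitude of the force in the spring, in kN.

The unrestrained thermal change is αΔT L = 12.7×10⁻⁶ × 133 × 1050 = 1.774 mm.
With a force P in the spring, the elastic change of the strut is PL/(AE) and that of the spring is P/k; compatibility requires their sum to equal δ_free.
So P = δ_free / [L/(AE) + 1/k] = 1.774 / [ 1050/(1675×209×10³) + 1/(310×10³) ].
P = 1.774 / 6.225×10⁻⁶ = 284900 N.

P ≈ 285 kN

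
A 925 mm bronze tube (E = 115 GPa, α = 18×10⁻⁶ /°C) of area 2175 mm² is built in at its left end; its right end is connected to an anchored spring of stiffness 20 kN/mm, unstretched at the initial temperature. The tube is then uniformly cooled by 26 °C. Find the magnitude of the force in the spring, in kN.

If the spring were absent the tube would shorten by αΔT L = 18×10⁻⁶ × 26 × 925 = 0.4329 mm.
Let P be the tensile force in the spring. The tube extends elastically by PL/(AE) and the spring stretches by P/k; together these equal δ_free.
So P = δ_free / [L/(AE) + 1/k] = 0.4329 / [ 925/(2175×115×10³) + 1/(20×10³) ].
P = 0.4329 / 5.37×10⁻⁵ = 8062 N.

P ≈ 8.06 kN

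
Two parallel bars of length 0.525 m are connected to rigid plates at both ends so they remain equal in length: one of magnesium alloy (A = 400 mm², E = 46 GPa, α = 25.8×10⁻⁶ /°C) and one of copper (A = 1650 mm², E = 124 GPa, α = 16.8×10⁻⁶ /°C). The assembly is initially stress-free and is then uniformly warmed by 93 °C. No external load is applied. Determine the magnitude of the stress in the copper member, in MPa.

σ ≈ 8.56 MPa (tensile)

Both members must finish at the same length. With the larger α, the magnesium alloy tends to over-expand; the plates restrain it, putting the magnesium alloy in compression and the copper in tension. With no external load the two internal forces are equal and opposite, magnitude P.
Equating the net (thermal + elastic) strains gives |α₁ − α₂|·ΔT = P·[1/(A₁E₁) + 1/(A₂E₂)].
|α₁ − α₂|·ΔT = 9×10⁻⁶ × 93 = 0.000837.
1/(A₁E₁) + 1/(A₂E₂) = 1/(400×46×10³) + 1/(1650×124×10³) = 5.924×10⁻⁸ N⁻¹.
So P = 0.000837 / 5.924×10⁻⁸ = 14.13 kN.
σ_{copper} = P/A₂ = 14130/1650 = 8.564 MPa, tensile.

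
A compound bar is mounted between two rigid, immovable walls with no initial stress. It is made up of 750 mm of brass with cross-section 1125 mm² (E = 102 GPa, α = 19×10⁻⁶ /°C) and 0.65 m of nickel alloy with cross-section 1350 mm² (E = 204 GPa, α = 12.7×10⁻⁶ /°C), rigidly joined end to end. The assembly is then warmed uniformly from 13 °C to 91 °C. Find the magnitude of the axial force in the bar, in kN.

With the walls removed the bar would change length by δ_free = Σ αᵢΔT Lᵢ = 19×10⁻⁶×78×750 + 12.7×10⁻⁶×78×650 = 1.755 mm.
Since the ends are fixed, an axial force P builds up, equal in every segment, with P · Σ Lᵢ/(AᵢEᵢ) = δ_free.
The series flexibility is Σ Lᵢ/(AᵢEᵢ) = 750/(1125×102×10³) + 650/(1350×204×10³) = 8.896×10⁻⁶ mm/N.
P = 1.755 / 8.896×10⁻⁶ = 197300 N = 197.3 kN, compressive.

P ≈ 197 kN (compressive)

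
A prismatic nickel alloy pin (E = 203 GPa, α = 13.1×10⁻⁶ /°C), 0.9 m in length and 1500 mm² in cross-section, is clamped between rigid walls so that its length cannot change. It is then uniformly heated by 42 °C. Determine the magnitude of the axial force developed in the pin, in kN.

Full restraint means ε = 0, so the stress is σ = EαΔT = 203×10³ × 13.1×10⁻⁶ × 42 = 111.7 MPa.
Axial force P = σA = 111.7 × 1500 = 167500 N = 167.5 kN, compressive.

P ≈ 168 kN (compressive)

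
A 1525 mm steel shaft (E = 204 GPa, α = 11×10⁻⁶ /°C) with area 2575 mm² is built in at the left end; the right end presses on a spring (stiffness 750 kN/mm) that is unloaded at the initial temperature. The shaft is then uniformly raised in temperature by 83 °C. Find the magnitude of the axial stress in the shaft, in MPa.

σ ≈ 128 MPa (compressive)

If the spring were absent the shaft would lengthen by αΔT L = 11×10⁻⁶ × 83 × 1525 = 1.392 mm.
With a force P in the spring, the elastic change of the shaft is PL/(AE) and that of the spring is P/k; compatibility requires their sum to equal δ_free.
So P = δ_free / [L/(AE) + 1/k] = 1.392 / [ 1525/(2575×204×10³) + 1/(750×10³) ].
P = 1.392 / 4.236×10⁻⁶ = 328700 N.
σ = P/A = 328700/2575 = 127.6 MPa.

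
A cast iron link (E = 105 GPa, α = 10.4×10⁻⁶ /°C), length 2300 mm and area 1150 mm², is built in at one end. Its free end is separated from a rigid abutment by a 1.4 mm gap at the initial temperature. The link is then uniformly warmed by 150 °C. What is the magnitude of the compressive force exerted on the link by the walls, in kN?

P ≈ 115 kN

If the wall were absent the link would grow by αΔT L = 10.4×10⁻⁶ × 150 × 2300 = 3.588 mm.
The gap closes (δ_free > 1.4 mm) and the wall then resists a further 3.588 − 1.4 = 2.188 mm of expansion.
That suppressed elongation corresponds to σ = E·Δ/L = 105×10³ × 2.188/2300 = 99.89 MPa.
Force on the wall = σA = 99.89 × 1150 mm² = 114.9 kN.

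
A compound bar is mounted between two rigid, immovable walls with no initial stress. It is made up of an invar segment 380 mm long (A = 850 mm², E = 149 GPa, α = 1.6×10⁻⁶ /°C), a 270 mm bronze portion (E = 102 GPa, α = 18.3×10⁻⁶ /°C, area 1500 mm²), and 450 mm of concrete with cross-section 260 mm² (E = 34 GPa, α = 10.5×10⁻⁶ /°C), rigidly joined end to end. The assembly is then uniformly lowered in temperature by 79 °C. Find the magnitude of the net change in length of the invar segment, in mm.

|ΔL| ≈ 0.00429 mm

If the supports were absent, the total length change would be Σ αᵢΔT Lᵢ = 1.6×10⁻⁶×79×380 + 18.3×10⁻⁶×79×270 + 10.5×10⁻⁶×79×450 = 0.8116 mm.
The walls prevent any net length change, so an axial force P (same in every segment) develops. Compatibility: P · Σ Lᵢ/(AᵢEᵢ) = δ_free.
Σ Lᵢ/(AᵢEᵢ) = 380/(850×149×10³) + 270/(1500×102×10³) + 450/(260×34×10³) = 5.567×10⁻⁵ mm/N.
So P = 0.8116 / 5.567×10⁻⁵ = 14.58 kN, tensile.
For the invar segment, free thermal change = 1.6×10⁻⁶×79×380 = 0.04803 mm and elastic change from P = 14580×380/(850×149×10³) = 0.04374 mm; these oppose, so the net change is 0.00429 mm (segment shortens).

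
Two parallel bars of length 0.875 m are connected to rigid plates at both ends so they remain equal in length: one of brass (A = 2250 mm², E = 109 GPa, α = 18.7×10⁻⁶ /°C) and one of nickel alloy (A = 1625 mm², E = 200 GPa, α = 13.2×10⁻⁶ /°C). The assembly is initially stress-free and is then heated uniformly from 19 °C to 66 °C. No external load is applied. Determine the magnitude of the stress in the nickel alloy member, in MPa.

σ ≈ 22.2 MPa (tensile)

The brass has the larger α, so on heating it would change length more than the nickel alloy if both were free. The rigid plates force a common final length, so the brass is put into compression and the nickel alloy into tension, with equal and opposite forces P (no external load).
Compatibility of the two members (thermal + elastic change equal): (α₁ − α₂)ΔT = P·[1/(A₁E₁) + 1/(A₂E₂)].
|α₁ − α₂|·ΔT = 5.5×10⁻⁶ × 47 = 0.0002585.
1/(A₁E₁) + 1/(A₂E₂) = 1/(2250×109×10³) + 1/(1625×200×10³) = 7.154×10⁻⁹ N⁻¹.
P = 0.0002585 / 7.154×10⁻⁹ = 36130 N = 36.13 kN.
σ_{nickel alloy} = P/A₂ = 36130/1625 = 22.23 MPa, tensile.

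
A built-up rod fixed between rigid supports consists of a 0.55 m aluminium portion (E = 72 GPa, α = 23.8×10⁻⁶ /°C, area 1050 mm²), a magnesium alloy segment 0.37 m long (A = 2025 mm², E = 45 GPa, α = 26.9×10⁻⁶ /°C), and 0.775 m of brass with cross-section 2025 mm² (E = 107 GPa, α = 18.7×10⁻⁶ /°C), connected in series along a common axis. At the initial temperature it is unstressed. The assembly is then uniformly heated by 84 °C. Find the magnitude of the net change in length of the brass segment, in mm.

Free thermal expansion of the whole bar: Σ αᵢΔT Lᵢ = 23.8×10⁻⁶×84×550 + 26.9×10⁻⁶×84×370 + 18.7×10⁻⁶×84×775 = 3.153 mm.
The rigid supports impose zero overall length change; the single axial force P common to all segments must satisfy P Σ Lᵢ/(AᵢEᵢ) = δ_free.
Σ Lᵢ/(AᵢEᵢ) = 550/(1050×72×10³) + 370/(2025×45×10³) + 775/(2025×107×10³) = 1.491×10⁻⁵ mm/N.
So P = 3.153 / 1.491×10⁻⁵ = 211.4 kN, compressive.
For the brass segment, free thermal change = 18.7×10⁻⁶×84×775 = 1.217 mm and elastic change from P = 211400×775/(2025×107×10³) = 0.7563 mm; these oppose, so the net change is 0.461 mm (segment lengthens).

|ΔL| ≈ 0.461 mm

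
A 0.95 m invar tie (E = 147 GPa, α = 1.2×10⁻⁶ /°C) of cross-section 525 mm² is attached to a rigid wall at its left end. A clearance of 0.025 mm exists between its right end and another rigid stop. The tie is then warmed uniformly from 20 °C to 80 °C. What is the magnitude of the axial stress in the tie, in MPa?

σ ≈ 6.72 MPa (compressive)

Unrestrained expansion: δ_free = αΔT L = 1.2×10⁻⁶ × 60 × 950 = 0.0684 mm.
The gap closes (δ_free > 0.025 mm) and the wall then resists a further 0.0684 − 0.025 = 0.0434 mm of expansion.
Compatibility: PL/(AE) = 0.0434 mm, so σ = P/A = E × (0.0434/950) = 6.716 MPa.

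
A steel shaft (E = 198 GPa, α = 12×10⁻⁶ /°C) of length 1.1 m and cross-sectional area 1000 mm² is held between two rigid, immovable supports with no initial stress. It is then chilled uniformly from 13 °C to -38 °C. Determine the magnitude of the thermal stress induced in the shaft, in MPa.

Because both ends are immovable the net strain is zero, and the suppressed thermal strain is αΔT = 12×10⁻⁶ × 51 = 612×10⁻⁶.
The stress required to suppress this strain is σ = Eε = 198×10³ × 612×10⁻⁶ = 121.2 MPa, tensile since the shaft is trying to contract.

σ ≈ 121 MPa (tensile)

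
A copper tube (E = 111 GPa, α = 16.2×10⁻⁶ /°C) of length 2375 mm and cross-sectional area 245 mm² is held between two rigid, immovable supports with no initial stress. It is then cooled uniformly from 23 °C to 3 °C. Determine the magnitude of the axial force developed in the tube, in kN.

With zero net strain, σ = E·αΔT = 111 GPa × 16.2×10⁻⁶ × 20 = 35.96 MPa.
Then P = σA = 35.96 × 245 mm² = 8.811 kN, tensile.

P ≈ 8.81 kN (tensile)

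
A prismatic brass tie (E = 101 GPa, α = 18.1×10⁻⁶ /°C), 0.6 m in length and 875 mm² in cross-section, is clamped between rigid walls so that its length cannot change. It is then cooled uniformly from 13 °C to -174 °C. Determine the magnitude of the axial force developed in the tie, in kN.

P ≈ 299 kN (tensile)

The ends cannot move, so σ = EαΔT = 101×10³ × 18.1×10⁻⁶ × 187 = 341.9 MPa.
Axial force P = σA = 341.9 × 875 = 299100 N = 299.1 kN, tensile.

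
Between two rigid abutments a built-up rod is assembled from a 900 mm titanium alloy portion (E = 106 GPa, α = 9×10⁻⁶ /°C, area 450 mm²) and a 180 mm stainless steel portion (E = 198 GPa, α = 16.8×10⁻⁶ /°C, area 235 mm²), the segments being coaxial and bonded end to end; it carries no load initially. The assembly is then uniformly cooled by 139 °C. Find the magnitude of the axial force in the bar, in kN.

If the supports were absent, the total length change would be Σ αᵢΔT Lᵢ = 9×10⁻⁶×139×900 + 16.8×10⁻⁶×139×180 = 1.546 mm.
The rigid supports impose zero overall length change; the single axial force P common to all segments must satisfy P Σ Lᵢ/(AᵢEᵢ) = δ_free.
Σ Lᵢ/(AᵢEᵢ) = 900/(450×106×10³) + 180/(235×198×10³) = 2.274×10⁻⁵ mm/N.
Hence P = δ_free / Σ(L/AE) = 1.546/2.274×10⁻⁵ = 68.01 kN (tensile).

P ≈ 68 kN (tensile)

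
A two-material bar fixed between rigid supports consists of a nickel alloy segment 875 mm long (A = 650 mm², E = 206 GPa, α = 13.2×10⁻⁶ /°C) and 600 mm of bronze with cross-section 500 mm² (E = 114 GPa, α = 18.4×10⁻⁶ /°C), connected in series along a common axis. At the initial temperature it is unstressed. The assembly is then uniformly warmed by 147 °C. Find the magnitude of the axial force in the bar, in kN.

P ≈ 195 kN (compressive)

Free thermal expansion of the whole bar: Σ αᵢΔT Lᵢ = 13.2×10⁻⁶×147×875 + 18.4×10⁻⁶×147×600 = 3.321 mm.
The walls prevent any net length change, so an axial force P (same in every segment) develops. Compatibility: P · Σ Lᵢ/(AᵢEᵢ) = δ_free.
The series flexibility is Σ Lᵢ/(AᵢEᵢ) = 875/(650×206×10³) + 600/(500×114×10³) = 1.706×10⁻⁵ mm/N.
So P = 3.321 / 1.706×10⁻⁵ = 194.6 kN, compressive.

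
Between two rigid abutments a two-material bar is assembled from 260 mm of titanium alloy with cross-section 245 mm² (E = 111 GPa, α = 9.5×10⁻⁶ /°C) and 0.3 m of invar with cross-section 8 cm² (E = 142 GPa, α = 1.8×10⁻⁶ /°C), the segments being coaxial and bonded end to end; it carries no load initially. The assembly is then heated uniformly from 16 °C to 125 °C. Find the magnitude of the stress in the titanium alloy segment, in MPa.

σ ≈ 110 MPa (compressive)

Free thermal expansion of the whole bar: Σ αᵢΔT Lᵢ = 9.5×10⁻⁶×109×260 + 1.8×10⁻⁶×109×300 = 0.3281 mm.
Since the ends are fixed, an axial force P builds up, equal in every segment, with P · Σ Lᵢ/(AᵢEᵢ) = δ_free.
The series flexibility is Σ Lᵢ/(AᵢEᵢ) = 260/(245×111×10³) + 300/(800×142×10³) = 1.22×10⁻⁵ mm/N.
So P = 0.3281 / 1.22×10⁻⁵ = 26.89 kN, compressive.
σ_{titanium alloy} = P / A = 26890 / 245 = 109.8 MPa.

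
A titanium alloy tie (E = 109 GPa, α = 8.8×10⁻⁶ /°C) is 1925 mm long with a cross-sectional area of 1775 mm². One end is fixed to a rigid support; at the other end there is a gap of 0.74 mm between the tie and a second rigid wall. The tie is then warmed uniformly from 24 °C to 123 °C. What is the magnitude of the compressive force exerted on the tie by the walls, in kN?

P ≈ 94.2 kN

If the wall were absent the tie would grow by αΔT L = 8.8×10⁻⁶ × 99 × 1925 = 1.677 mm.
This exceeds the 0.74 mm gap, so the wall pushes back. The portion of expansion that must be recovered elastically is δ_free − gap = 1.677 − 0.74 = 0.9371 mm.
That suppressed elongation corresponds to σ = E·Δ/L = 109×10³ × 0.9371/1925 = 53.06 MPa.
P = σA = 53.06 × 1775 = 94.18 kN.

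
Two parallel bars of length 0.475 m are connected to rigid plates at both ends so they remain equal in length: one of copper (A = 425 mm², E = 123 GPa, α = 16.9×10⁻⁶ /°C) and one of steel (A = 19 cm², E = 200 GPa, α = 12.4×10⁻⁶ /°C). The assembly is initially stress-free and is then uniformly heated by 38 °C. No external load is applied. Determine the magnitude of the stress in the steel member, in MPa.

σ ≈ 4.14 MPa (tensile)

Equilibrium of a rigid end plate with no external load gives equal and opposite internal forces ±P in the two members. Since α_{copper} > α_{steel}, heating drives the copper into compression and the steel into tension.
Setting the final lengths equal and cancelling L: (α₁ − α₂)ΔT = P/(A₁E₁) + P/(A₂E₂).
|α₁ − α₂|·ΔT = 4.5×10⁻⁶ × 38 = 0.000171.
1/(A₁E₁) + 1/(A₂E₂) = 1/(425×123×10³) + 1/(1900×200×10³) = 2.176×10⁻⁸ N⁻¹.
P = 0.000171 / 2.176×10⁻⁸ = 7858 N = 7.858 kN.
σ_{steel} = P/A₂ = 7858/1900 = 4.136 MPa, tensile.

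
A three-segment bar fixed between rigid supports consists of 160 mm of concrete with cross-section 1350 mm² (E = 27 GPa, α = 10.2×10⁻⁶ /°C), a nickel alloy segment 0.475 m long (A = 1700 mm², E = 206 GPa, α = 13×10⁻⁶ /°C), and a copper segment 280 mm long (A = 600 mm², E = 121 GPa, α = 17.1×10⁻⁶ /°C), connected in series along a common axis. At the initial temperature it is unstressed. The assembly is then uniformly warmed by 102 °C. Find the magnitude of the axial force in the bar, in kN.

Free thermal expansion of the whole bar: Σ αᵢΔT Lᵢ = 10.2×10⁻⁶×102×160 + 13×10⁻⁶×102×475 + 17.1×10⁻⁶×102×280 = 1.285 mm.
The rigid supports impose zero overall length change; the single axial force P common to all segments must satisfy P Σ Lᵢ/(AᵢEᵢ) = δ_free.
Σ Lᵢ/(AᵢEᵢ) = 160/(1350×27×10³) + 475/(1700×206×10³) + 280/(600×121×10³) = 9.603×10⁻⁶ mm/N.
So P = 1.285 / 9.603×10⁻⁶ = 133.8 kN, compressive.

P ≈ 134 kN (compressive)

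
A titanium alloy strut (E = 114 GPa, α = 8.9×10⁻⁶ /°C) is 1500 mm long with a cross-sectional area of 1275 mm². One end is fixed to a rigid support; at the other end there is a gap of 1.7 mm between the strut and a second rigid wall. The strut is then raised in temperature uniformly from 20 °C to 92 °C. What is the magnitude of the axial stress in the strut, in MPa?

If the wall were absent the strut would grow by αΔT L = 8.9×10⁻⁶ × 72 × 1500 = 0.9612 mm.
This is smaller than the 1.7 mm clearance, so the strut expands freely without reaching the stop — the stress is zero.

σ ≈ 0 MPa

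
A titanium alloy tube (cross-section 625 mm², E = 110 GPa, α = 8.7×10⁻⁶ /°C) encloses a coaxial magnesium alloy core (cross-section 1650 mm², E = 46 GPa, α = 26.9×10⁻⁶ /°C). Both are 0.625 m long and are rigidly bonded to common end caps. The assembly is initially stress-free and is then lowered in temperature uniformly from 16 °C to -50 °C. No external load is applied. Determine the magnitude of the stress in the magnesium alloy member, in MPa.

σ ≈ 26.3 MPa (tensile)

Equilibrium of a rigid end plate with no external load gives equal and opposite internal forces ±P in the two members. Since α_{magnesium alloy} > α_{titanium alloy}, cooling drives the magnesium alloy into tension and the titanium alloy into compression.
Compatibility of the two members (thermal + elastic change equal): (α₁ − α₂)ΔT = P·[1/(A₁E₁) + 1/(A₂E₂)].
|α₁ − α₂|·ΔT = 18.2×10⁻⁶ × 66 = 0.001201.
1/(A₁E₁) + 1/(A₂E₂) = 1/(625×110×10³) + 1/(1650×46×10³) = 2.772×10⁻⁸ N⁻¹.
So P = 0.001201 / 2.772×10⁻⁸ = 43.33 kN.
σ_{magnesium alloy} = P/A₂ = 43330/1650 = 26.26 MPa, tensile.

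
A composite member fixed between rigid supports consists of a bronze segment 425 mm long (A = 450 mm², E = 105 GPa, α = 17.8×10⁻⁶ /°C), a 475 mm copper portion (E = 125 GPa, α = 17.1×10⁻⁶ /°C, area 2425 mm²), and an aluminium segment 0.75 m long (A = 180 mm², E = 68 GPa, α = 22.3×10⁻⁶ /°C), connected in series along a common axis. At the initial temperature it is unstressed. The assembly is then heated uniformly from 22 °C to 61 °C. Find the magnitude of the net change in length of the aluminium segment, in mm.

|ΔL| ≈ 0.426 mm

Free thermal expansion of the whole bar: Σ αᵢΔT Lᵢ = 17.8×10⁻⁶×39×425 + 17.1×10⁻⁶×39×475 + 22.3×10⁻⁶×39×750 = 1.264 mm.
Since the ends are fixed, an axial force P builds up, equal in every segment, with P · Σ Lᵢ/(AᵢEᵢ) = δ_free.
The series flexibility is Σ Lᵢ/(AᵢEᵢ) = 425/(450×105×10³) + 475/(2425×125×10³) + 750/(180×68×10³) = 7.184×10⁻⁵ mm/N.
So P = 1.264 / 7.184×10⁻⁵ = 17.6 kN, compressive.
For the aluminium segment, free thermal change = 22.3×10⁻⁶×39×750 = 0.6523 mm and elastic change from P = 17600×750/(180×68×10³) = 1.078 mm; these oppose, so the net change is 0.426 mm (segment shortens).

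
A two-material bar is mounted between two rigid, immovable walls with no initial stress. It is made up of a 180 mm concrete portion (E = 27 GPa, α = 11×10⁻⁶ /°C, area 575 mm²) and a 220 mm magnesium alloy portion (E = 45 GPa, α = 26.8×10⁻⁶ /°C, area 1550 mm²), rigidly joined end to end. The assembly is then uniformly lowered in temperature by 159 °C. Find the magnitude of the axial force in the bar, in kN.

P ≈ 84.9 kN (tensile)

If the supports were absent, the total length change would be Σ αᵢΔT Lᵢ = 11×10⁻⁶×159×180 + 26.8×10⁻⁶×159×220 = 1.252 mm.
Since the ends are fixed, an axial force P builds up, equal in every segment, with P · Σ Lᵢ/(AᵢEᵢ) = δ_free.
Σ Lᵢ/(AᵢEᵢ) = 180/(575×27×10³) + 220/(1550×45×10³) = 1.475×10⁻⁵ mm/N.
So P = 1.252 / 1.475×10⁻⁵ = 84.91 kN, tensile.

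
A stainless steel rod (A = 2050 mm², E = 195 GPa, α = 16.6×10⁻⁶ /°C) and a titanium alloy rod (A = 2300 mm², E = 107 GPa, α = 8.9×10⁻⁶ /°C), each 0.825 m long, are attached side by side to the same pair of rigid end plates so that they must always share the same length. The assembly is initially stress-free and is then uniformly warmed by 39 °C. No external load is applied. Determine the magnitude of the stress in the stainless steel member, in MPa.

Equilibrium of a rigid end plate with no external load gives equal and opposite internal forces ±P in the two members. Since α_{stainless steel} > α_{titanium alloy}, heating drives the stainless steel into compression and the titanium alloy into tension.
Compatibility of the two members (thermal + elastic change equal): (α₁ − α₂)ΔT = P·[1/(A₁E₁) + 1/(A₂E₂)].
|α₁ − α₂|·ΔT = 7.7×10⁻⁶ × 39 = 0.0003003.
1/(A₁E₁) + 1/(A₂E₂) = 1/(2050×195×10³) + 1/(2300×107×10³) = 6.565×10⁻⁹ N⁻¹.
So P = 0.0003003 / 6.565×10⁻⁹ = 45.74 kN.
σ_{stainless steel} = P/A₁ = 45740/2050 = 22.31 MPa, compressive.

σ ≈ 22.3 MPa (compressive)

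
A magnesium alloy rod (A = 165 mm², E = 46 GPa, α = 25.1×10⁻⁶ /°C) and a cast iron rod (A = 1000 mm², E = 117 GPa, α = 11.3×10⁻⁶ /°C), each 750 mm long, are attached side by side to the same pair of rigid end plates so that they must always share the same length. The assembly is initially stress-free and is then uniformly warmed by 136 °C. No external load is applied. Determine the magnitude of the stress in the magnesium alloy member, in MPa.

Both members must finish at the same length. With the larger α, the magnesium alloy tends to over-expand; the plates restrain it, putting the magnesium alloy in compression and the cast iron in tension. With no external load the two internal forces are equal and opposite, magnitude P.
Setting the final lengths equal and cancelling L: (α₁ − α₂)ΔT = P/(A₁E₁) + P/(A₂E₂).
|α₁ − α₂|·ΔT = 13.8×10⁻⁶ × 136 = 0.001877.
1/(A₁E₁) + 1/(A₂E₂) = 1/(165×46×10³) + 1/(1000×117×10³) = 1.403×10⁻⁷ N⁻¹.
P = 0.001877 / 1.403×10⁻⁷ = 13380 N = 13.38 kN.
σ_{magnesium alloy} = P/A₁ = 13380/165 = 81.07 MPa, compressive.

σ ≈ 81.1 MPa (compressive)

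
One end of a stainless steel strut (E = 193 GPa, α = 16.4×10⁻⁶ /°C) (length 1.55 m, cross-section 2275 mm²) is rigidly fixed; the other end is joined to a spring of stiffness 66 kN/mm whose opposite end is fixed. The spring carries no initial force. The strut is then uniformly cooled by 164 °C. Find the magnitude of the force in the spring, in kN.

P ≈ 223 kN

The unrestrained thermal change is αΔT L = 16.4×10⁻⁶ × 164 × 1550 = 4.169 mm.
With a force P in the spring, the elastic change of the strut is PL/(AE) and that of the spring is P/k; compatibility requires their sum to equal δ_free.
So P = δ_free / [L/(AE) + 1/k] = 4.169 / [ 1550/(2275×193×10³) + 1/(66×10³) ].
P = 4.169 / 1.868×10⁻⁵ = 223200 N.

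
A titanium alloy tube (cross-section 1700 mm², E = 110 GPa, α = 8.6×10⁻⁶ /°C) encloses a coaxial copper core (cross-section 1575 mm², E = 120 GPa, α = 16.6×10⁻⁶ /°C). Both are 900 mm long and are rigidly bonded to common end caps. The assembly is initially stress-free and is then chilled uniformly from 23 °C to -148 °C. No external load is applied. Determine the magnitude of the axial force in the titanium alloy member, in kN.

P ≈ 129 kN (compressive in the titanium alloy)

Equilibrium of a rigid end plate with no external load gives equal and opposite internal forces ±P in the two members. Since α_{copper} > α_{titanium alloy}, cooling drives the copper into tension and the titanium alloy into compression.
Equating the net (thermal + elastic) strains gives |α₁ − α₂|·ΔT = P·[1/(A₁E₁) + 1/(A₂E₂)].
|α₁ − α₂|·ΔT = 8×10⁻⁶ × 171 = 0.001368.
1/(A₁E₁) + 1/(A₂E₂) = 1/(1700×110×10³) + 1/(1575×120×10³) = 1.064×10⁻⁸ N⁻¹.
So P = 0.001368 / 1.064×10⁻⁸ = 128.6 kN.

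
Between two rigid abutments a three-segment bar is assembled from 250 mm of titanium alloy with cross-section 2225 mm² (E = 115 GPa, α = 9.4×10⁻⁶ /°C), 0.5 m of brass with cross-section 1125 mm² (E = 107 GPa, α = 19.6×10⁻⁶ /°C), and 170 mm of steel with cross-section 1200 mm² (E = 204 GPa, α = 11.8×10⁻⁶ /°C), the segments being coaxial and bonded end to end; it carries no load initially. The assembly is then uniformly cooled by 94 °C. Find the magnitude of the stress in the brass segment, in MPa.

If the supports were absent, the total length change would be Σ αᵢΔT Lᵢ = 9.4×10⁻⁶×94×250 + 19.6×10⁻⁶×94×500 + 11.8×10⁻⁶×94×170 = 1.331 mm.
Since the ends are fixed, an axial force P builds up, equal in every segment, with P · Σ Lᵢ/(AᵢEᵢ) = δ_free.
Σ Lᵢ/(AᵢEᵢ) = 250/(2225×115×10³) + 500/(1125×107×10³) + 170/(1200×204×10³) = 5.825×10⁻⁶ mm/N.
P = 1.331 / 5.825×10⁻⁶ = 228400 N = 228.4 kN, tensile.
σ_{brass} = P / A = 228400 / 1125 = 203.1 MPa.

σ ≈ 203 MPa (tensile)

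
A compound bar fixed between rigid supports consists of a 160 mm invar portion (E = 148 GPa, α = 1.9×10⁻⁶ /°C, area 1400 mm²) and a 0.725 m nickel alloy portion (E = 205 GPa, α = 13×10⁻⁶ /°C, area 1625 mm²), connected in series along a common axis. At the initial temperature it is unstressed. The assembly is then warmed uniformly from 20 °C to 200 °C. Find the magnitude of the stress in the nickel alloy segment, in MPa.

σ ≈ 365 MPa (compressive)

If the supports were absent, the total length change would be Σ αᵢΔT Lᵢ = 1.9×10⁻⁶×180×160 + 13×10⁻⁶×180×725 = 1.751 mm.
The walls prevent any net length change, so an axial force P (same in every segment) develops. Compatibility: P · Σ Lᵢ/(AᵢEᵢ) = δ_free.
The series flexibility is Σ Lᵢ/(AᵢEᵢ) = 160/(1400×148×10³) + 725/(1625×205×10³) = 2.949×10⁻⁶ mm/N.
P = 1.751 / 2.949×10⁻⁶ = 593900 N = 593.9 kN, compressive.
σ_{nickel alloy} = P / A = 593900 / 1625 = 365.5 MPa.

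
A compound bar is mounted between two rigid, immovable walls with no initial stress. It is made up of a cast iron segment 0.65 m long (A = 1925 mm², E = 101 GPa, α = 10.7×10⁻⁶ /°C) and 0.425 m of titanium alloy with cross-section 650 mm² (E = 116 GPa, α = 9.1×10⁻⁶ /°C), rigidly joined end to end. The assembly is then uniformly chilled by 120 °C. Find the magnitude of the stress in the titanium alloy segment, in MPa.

σ ≈ 222 MPa (tensile)

With the walls removed the bar would change length by δ_free = Σ αᵢΔT Lᵢ = 10.7×10⁻⁶×120×650 + 9.1×10⁻⁶×120×425 = 1.299 mm.
The walls prevent any net length change, so an axial force P (same in every segment) develops. Compatibility: P · Σ Lᵢ/(AᵢEᵢ) = δ_free.
Σ Lᵢ/(AᵢEᵢ) = 650/(1925×101×10³) + 425/(650×116×10³) = 8.98×10⁻⁶ mm/N.
So P = 1.299 / 8.98×10⁻⁶ = 144.6 kN, tensile.
σ_{titanium alloy} = P / A = 144600 / 650 = 222.5 MPa.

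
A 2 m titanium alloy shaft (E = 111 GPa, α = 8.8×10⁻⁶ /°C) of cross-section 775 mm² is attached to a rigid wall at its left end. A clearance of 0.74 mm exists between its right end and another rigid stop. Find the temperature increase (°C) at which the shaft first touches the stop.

ΔT ≈ 42 °C

The gap closes when αΔT L = 0.74 mm, since the shaft is still unstressed at that instant.
ΔT = 0.74 / (8.8×10⁻⁶ × 2000) = 42.05 °C.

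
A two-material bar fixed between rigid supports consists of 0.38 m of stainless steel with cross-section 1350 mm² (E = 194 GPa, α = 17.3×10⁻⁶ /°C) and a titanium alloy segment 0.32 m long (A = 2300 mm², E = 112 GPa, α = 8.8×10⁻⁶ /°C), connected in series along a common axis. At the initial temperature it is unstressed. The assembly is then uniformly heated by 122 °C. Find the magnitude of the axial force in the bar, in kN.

If the supports were absent, the total length change would be Σ αᵢΔT Lᵢ = 17.3×10⁻⁶×122×380 + 8.8×10⁻⁶×122×320 = 1.146 mm.
The walls prevent any net length change, so an axial force P (same in every segment) develops. Compatibility: P · Σ Lᵢ/(AᵢEᵢ) = δ_free.
The series flexibility is Σ Lᵢ/(AᵢEᵢ) = 380/(1350×194×10³) + 320/(2300×112×10³) = 2.693×10⁻⁶ mm/N.
P = 1.146 / 2.693×10⁻⁶ = 425400 N = 425.4 kN, compressive.

P ≈ 425 kN (compressive)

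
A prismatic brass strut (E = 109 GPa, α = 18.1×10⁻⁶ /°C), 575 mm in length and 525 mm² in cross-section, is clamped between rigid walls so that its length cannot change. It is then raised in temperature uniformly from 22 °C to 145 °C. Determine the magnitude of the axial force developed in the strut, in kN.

The ends cannot move, so σ = EαΔT = 109×10³ × 18.1×10⁻⁶ × 123 = 242.7 MPa.
Then P = σA = 242.7 × 525 mm² = 127.4 kN, compressive.

P ≈ 127 kN (compressive)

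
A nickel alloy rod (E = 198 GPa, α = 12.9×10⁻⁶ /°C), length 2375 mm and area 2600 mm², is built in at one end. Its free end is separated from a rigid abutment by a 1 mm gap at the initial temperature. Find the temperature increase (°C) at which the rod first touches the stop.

The gap closes when αΔT L = 1 mm, since the rod is still unstressed at that instant.
ΔT = 1 / (12.9×10⁻⁶ × 2375) = 32.64 °C.

ΔT ≈ 32.6 °C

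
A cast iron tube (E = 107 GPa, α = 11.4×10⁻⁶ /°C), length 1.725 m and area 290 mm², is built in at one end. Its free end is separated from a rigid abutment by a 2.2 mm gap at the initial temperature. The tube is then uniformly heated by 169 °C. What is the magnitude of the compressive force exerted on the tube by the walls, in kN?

Unrestrained expansion: δ_free = αΔT L = 11.4×10⁻⁶ × 169 × 1725 = 3.323 mm.
After closing the 2.2 mm clearance, 3.323 − 2.2 = 1.123 mm of expansion remains to be suppressed by the wall.
That suppressed elongation corresponds to σ = E·Δ/L = 107×10³ × 1.123/1725 = 69.68 MPa.
Force on the wall = σA = 69.68 × 290 mm² = 20.21 kN.

P ≈ 20.2 kN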